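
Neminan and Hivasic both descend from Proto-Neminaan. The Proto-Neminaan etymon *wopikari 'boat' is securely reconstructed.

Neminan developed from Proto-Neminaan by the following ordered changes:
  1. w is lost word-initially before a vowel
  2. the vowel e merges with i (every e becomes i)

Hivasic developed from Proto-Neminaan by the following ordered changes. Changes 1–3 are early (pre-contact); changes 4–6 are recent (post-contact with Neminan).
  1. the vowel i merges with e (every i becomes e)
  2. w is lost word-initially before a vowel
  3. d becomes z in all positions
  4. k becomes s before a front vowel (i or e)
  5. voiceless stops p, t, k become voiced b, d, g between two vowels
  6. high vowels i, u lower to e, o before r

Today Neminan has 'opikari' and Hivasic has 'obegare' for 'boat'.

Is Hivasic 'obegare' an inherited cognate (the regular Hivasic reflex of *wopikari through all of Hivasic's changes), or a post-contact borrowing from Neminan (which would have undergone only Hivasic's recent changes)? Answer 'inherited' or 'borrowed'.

If inherited, *wopikari would pass through all of Hivasic's changes:
Hivasic: *wopikari > wopekare > opekare > obegare  (by vowel merger, glide loss, intervocalic voicing)
If borrowed from Neminan 'opikari' after the early changes, it would undergo only the recent ones:
  rule 4 (palatalisation): no change (opikari)
  rule 5 (intervocalic voicing): opikari → obigari
  rule 6 (pre-rhotic lowering): no change (obigari)
  ⇒ as a loan: obigari
Hivasic 'obegare' matches the inherited outcome exactly, so it is an inherited cognate, not a loan.

inherited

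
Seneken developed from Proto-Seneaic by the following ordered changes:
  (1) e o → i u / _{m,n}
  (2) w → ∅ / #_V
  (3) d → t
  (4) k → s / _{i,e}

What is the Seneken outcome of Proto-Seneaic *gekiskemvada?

gesissimvata

Seneken: *gekiskemvada
  gekiskemvada → gekiskimvada   [pre-nasal raising]
  gekiskimvada (rule 2 does not apply)
  gekiskimvada → gekiskimvata   [unconditioned shift]
  gekiskimvata → gesissimvata   [palatalisation]
  giving Seneken gesissimvata.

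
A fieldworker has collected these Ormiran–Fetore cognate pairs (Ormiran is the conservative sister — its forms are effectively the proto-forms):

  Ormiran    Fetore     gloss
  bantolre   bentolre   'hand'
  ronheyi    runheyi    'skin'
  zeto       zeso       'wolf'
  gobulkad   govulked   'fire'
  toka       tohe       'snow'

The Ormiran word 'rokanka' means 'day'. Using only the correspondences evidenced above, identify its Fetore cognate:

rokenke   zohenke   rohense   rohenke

toka ~ tohe — Ormiran k corresponds to Fetore h between vowels (before a back vowel).
bantolre ~ bentolre — Ormiran a corresponds to Fetore e after a consonant, before a nasal.
toka ~ tohe — Ormiran a corresponds to Fetore e word-finally.
Applying these to Ormiran 'rokanka':
  rokanka → rohanka   (k→h between vowels (before a back vowel))
  rohanka → rohenka   (a→e after a consonant, before a nasal)
  rohenka → rohenke   (a→e word-finally)
So the Fetore cognate is 'rohenke'.

rohenke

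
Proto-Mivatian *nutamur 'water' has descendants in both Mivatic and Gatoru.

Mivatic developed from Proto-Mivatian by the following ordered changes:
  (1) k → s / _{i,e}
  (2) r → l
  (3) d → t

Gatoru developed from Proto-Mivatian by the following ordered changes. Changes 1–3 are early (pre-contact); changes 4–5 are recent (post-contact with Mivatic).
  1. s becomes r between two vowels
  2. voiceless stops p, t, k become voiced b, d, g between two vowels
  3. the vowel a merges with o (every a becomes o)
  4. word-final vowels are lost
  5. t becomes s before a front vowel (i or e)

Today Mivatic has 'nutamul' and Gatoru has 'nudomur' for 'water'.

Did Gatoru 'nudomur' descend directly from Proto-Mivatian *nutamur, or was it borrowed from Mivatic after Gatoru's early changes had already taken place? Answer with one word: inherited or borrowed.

inherited

If inherited, *nutamur would pass through all of Gatoru's changes:
Gatoru: start from *nutamur.
  rule 1: no change — nutamur
  rule 2 (intervocalic voicing): nutamur → nudamur
  rule 3 (vowel merger): nudamur → nudomur
  rule 4: no change — nudomur
  rule 5: no change — nudomur
  ⇒ Gatoru nudomur
If borrowed from Mivatic 'nutamul' after the early changes, it would undergo only the recent ones:
  rule 4 (apocope): no change (nutamul)
  rule 5 (palatalisation): no change (nutamul)
  ⇒ as a loan: nutamul
Gatoru 'nudomur' matches the inherited outcome exactly, so it is an inherited cognate, not a loan.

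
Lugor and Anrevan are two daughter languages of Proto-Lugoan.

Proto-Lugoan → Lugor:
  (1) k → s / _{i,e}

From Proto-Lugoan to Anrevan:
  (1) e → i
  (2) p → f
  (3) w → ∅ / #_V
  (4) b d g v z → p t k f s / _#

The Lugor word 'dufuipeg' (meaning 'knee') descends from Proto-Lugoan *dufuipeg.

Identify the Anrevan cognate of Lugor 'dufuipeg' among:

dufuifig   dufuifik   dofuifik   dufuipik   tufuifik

dufuifik

Anrevan: *dufuipeg
  dufuipeg → dufuipig   [vowel merger]
  dufuipig → dufuifig   [unconditioned shift]
  dufuifig (rule 3 does not apply)
  dufuifig → dufuifik   [final devoicing]
  giving Anrevan dufuifik.
Only 'dufuifik' matches the regular Anrevan development of *dufuipeg.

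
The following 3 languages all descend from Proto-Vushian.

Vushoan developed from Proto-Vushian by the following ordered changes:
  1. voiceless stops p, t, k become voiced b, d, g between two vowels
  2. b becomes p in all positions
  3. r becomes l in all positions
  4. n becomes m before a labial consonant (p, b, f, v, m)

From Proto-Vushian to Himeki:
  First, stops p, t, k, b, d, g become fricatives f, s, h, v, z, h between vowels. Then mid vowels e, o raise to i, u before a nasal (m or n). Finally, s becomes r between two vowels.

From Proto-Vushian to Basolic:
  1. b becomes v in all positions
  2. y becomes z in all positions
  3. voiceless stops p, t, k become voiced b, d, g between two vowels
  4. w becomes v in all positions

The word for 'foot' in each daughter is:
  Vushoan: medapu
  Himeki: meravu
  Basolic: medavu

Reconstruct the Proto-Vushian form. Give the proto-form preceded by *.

Position 5: Vushoan has p, Himeki has v, Basolic has v. Taking the neighbouring segments as reconstructed: Vushoan p could go back to *p or *b; Himeki v could go back to *b or *v; Basolic v could go back to *b or *v or *w — the one source consistent with every daughter is *b.
Position 3: Vushoan has d, Himeki has r, Basolic has d. Taking the neighbouring segments as reconstructed: Vushoan d could go back to *t or *d; Himeki r could go back to *t or *s or *r; Basolic d could go back to *t or *d — the one source consistent with every daughter is *t.
Continuing position by position gives *metabu; check it forward:
Vushoan: *metabu > medabu > medapu  (by intervocalic voicing, unconditioned shift)
Himeki: start from *metabu.
  rule 1 (intervocalic lenition): metabu → mesavu
  rule 2: no change — mesavu
  rule 3 (rhotacism): mesavu → meravu
  ⇒ Himeki meravu
Basolic: *metabu
  metabu → metavu   [unconditioned shift]
  metavu (rule 2 does not apply)
  metavu → medavu   [intervocalic voicing]
  medavu (rule 4 does not apply)
  giving Basolic medavu.
*metabu is the unique common source.

*metabu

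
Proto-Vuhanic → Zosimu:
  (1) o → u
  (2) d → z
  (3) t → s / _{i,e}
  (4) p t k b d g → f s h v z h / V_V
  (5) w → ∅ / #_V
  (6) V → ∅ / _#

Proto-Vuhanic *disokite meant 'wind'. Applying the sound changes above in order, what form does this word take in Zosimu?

zisuhis

Zosimu: start from *disokite.
  rule 1 (vowel merger): disokite → disukite
  rule 2 (unconditioned shift): disukite → zisukite
  rule 3 (palatalisation): zisukite → zisukise
  rule 4 (intervocalic lenition): zisukise → zisuhise
  rule 5: no change — zisuhise
  rule 6 (apocope): zisuhise → zisuhis
  ⇒ Zosimu zisuhis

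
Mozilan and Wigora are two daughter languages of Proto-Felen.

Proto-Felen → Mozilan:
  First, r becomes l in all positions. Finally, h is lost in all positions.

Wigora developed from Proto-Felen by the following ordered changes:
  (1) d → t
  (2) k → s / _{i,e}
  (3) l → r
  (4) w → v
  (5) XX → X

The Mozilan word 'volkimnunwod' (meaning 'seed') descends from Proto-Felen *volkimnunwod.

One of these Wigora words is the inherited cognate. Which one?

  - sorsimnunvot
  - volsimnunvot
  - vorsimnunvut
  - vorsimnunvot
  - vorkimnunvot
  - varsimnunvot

Wigora: *volkimnunwod
  volkimnunwod → volkimnunwot   [unconditioned shift]
  volkimnunwot → volsimnunwot   [palatalisation]
  volsimnunwot → vorsimnunwot   [unconditioned shift]
  vorsimnunwot → vorsimnunvot   [unconditioned shift]
  vorsimnunvot (rule 5 does not apply)
  giving Wigora vorsimnunvot.

vorsimnunvot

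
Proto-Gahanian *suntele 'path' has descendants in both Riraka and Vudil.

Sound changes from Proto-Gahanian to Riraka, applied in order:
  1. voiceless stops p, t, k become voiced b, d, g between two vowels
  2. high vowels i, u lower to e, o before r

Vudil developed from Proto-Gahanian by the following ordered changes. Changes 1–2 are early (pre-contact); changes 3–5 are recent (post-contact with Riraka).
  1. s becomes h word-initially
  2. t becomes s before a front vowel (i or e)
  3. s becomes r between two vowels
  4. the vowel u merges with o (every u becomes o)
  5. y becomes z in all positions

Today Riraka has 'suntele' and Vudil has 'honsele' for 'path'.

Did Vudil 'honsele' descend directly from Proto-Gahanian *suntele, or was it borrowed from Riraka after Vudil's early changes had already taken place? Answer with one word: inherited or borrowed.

If inherited, *suntele would pass through all of Vudil's changes:
Vudil: *suntele
  suntele → huntele   [debuccalisation]
  huntele → hunsele   [palatalisation]
  hunsele (rule 3 does not apply)
  hunsele → honsele   [vowel merger]
  honsele (rule 5 does not apply)
  giving Vudil honsele.
If borrowed from Riraka 'suntele' after the early changes, it would undergo only the recent ones:
  rule 3 (rhotacism): no change (suntele)
  rule 4 (vowel merger): suntele → sontele
  rule 5 (unconditioned shift): no change (sontele)
  ⇒ as a loan: sontele
Vudil 'honsele' matches the inherited outcome exactly, so it is an inherited cognate, not a loan.

inherited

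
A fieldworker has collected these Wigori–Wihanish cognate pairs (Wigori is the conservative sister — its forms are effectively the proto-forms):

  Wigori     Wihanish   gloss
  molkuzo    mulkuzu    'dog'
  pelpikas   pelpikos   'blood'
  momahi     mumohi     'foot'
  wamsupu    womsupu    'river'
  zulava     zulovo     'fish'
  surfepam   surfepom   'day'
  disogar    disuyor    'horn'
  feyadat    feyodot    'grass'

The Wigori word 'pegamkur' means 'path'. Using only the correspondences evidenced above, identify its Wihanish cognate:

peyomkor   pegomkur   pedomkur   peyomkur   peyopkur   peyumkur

peyomkur

disogar ~ disuyor — Wigori g corresponds to Wihanish y between vowels (before a back vowel).
wamsupu ~ womsupu, surfepam ~ surfepom — Wigori a corresponds to Wihanish o after a consonant, before a nasal.
Applying these to Wigori 'pegamkur':
  pegamkur → peyamkur   (g→y between vowels (before a back vowel))
  peyamkur → peyomkur   (a→o after a consonant, before a nasal)
So the Wihanish cognate is 'peyomkur'.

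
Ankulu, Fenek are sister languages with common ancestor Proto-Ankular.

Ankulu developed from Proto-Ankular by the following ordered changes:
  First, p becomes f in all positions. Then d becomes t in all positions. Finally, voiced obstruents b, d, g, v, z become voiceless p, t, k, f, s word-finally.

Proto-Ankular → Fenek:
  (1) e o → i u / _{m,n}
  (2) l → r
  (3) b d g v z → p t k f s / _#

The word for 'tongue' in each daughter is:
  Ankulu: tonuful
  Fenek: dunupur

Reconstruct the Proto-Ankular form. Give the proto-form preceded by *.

*donupul

Position 5: Ankulu has f, Fenek has p. Taking the neighbouring segments as reconstructed: Ankulu f could go back to *p or *f; Fenek p can only go back to *p — the one source consistent with every daughter is *p.
Position 1: Ankulu has t, Fenek has d. Fenek preserves d here (none of its changes turn any other segment into d), so the proto-segment is *d.
Position 7: Ankulu has l, Fenek has r. Ankulu preserves l here (none of its changes turn any other segment into l), so the proto-segment is *l.
This points to *donupul. Verify forward in each daughter:
Ankulu: *donupul > donuful > tonuful  (by unconditioned shift, unconditioned shift)
Fenek: start from *donupul.
  rule 1 (pre-nasal raising): donupul → dunupul
  rule 2 (unconditioned shift): dunupul → dunupur
  rule 3: no change — dunupur
  ⇒ Fenek dunupur
No other proto-form is consistent with every reflex, so the reconstruction is *donupul.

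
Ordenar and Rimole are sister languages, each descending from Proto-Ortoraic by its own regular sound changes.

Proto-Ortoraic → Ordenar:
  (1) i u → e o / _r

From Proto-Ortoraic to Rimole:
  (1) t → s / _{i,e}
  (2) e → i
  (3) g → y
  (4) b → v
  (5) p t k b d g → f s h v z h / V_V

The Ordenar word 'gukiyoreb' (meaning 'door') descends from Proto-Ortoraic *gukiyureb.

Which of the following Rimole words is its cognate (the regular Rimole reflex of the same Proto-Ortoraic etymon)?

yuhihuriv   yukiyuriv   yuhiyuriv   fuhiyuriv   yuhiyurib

Rimole: *gukiyureb
  gukiyureb (rule 1 does not apply)
  gukiyureb → gukiyurib   [vowel merger]
  gukiyurib → yukiyurib   [unconditioned shift]
  yukiyurib → yukiyuriv   [unconditioned shift]
  yukiyuriv → yuhiyuriv   [intervocalic lenition]
  giving Rimole yuhiyuriv.
Only 'yuhiyuriv' matches the regular Rimole development of *gukiyureb.

yuhiyuriv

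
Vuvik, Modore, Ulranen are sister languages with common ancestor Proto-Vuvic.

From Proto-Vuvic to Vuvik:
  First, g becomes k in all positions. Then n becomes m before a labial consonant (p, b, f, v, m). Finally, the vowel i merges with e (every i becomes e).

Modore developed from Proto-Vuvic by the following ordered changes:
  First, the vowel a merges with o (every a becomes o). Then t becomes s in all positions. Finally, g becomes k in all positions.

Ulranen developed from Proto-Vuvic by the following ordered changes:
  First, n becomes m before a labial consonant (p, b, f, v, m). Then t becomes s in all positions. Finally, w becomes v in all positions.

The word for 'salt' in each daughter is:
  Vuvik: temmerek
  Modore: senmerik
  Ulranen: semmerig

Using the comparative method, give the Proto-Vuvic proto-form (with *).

*tenmerig

Position 3: Vuvik has m, Modore has n, Ulranen has m. Modore preserves n here (none of its changes turn any other segment into n), so the proto-segment is *n.
Position 1: Vuvik has t, Modore has s, Ulranen has s. Vuvik preserves t here (none of its changes turn any other segment into t), so the proto-segment is *t.
Position 8: Vuvik has k, Modore has k, Ulranen has g. Ulranen preserves g here (none of its changes turn any other segment into g), so the proto-segment is *g.
This points to *tenmerig. Verify forward in each daughter:
Vuvik: *tenmerig
  tenmerig → tenmerik   [unconditioned shift]
  tenmerik → temmerik   [nasal place assimilation]
  temmerik → temmerek   [vowel merger]
  giving Vuvik temmerek.
Modore: *tenmerig
  tenmerig (rule 1 does not apply)
  tenmerig → senmerig   [unconditioned shift]
  senmerig → senmerik   [unconditioned shift]
  giving Modore senmerik.
Ulranen: *tenmerig > temmerig > semmerig  (by nasal place assimilation, unconditioned shift)
No other proto-form is consistent with every reflex, so the reconstruction is *tenmerig.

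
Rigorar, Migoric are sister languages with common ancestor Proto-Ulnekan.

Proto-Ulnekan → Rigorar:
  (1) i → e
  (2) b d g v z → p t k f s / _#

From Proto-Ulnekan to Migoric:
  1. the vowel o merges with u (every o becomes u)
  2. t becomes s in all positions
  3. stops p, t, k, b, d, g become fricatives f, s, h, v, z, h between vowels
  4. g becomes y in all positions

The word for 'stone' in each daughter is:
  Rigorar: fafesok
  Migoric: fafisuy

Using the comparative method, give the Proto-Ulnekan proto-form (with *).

Position 7: Rigorar has k, Migoric has y. Taking the neighbouring segments as reconstructed: Rigorar k could go back to *k or *g; Migoric y could go back to *g or *y — the one source consistent with every daughter is *g.
Position 6: Rigorar has o, Migoric has u. Rigorar preserves o here (none of its changes turn any other segment into o), so the proto-segment is *o.
Position 4: Rigorar has e, Migoric has i. Migoric preserves i here (none of its changes turn any other segment into i), so the proto-segment is *i.
This points to *fafisog. Verify forward in each daughter:
Rigorar: *fafisog
  fafisog → fafesog   [vowel merger]
  fafesog → fafesok   [final devoicing]
  giving Rigorar fafesok.
Migoric: *fafisog > fafisug > fafisuy  (by vowel merger, unconditioned shift)
Only *fafisog yields all of Rigorar fafesok, Migoric fafisuy.

*fafisog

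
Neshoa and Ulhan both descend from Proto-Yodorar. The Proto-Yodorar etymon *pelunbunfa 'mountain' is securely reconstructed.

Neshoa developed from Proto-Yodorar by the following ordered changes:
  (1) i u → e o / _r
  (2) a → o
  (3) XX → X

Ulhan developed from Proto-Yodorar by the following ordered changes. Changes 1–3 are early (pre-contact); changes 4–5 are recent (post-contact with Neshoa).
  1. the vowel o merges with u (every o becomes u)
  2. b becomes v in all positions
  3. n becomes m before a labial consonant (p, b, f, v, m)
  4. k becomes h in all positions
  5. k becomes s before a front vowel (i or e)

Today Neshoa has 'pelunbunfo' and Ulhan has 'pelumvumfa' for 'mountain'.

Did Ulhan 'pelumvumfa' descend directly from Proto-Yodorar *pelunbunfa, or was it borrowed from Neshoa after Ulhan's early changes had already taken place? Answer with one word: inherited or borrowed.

inherited

If inherited, *pelunbunfa would pass through all of Ulhan's changes:
Ulhan: *pelunbunfa > pelunvunfa > pelumvumfa  (by unconditioned shift, nasal place assimilation)
If borrowed from Neshoa 'pelunbunfo' after the early changes, it would undergo only the recent ones:
  rule 4 (unconditioned shift): no change (pelunbunfo)
  rule 5 (palatalisation): no change (pelunbunfo)
  ⇒ as a loan: pelunbunfo
Ulhan 'pelumvumfa' matches the inherited outcome exactly, so it is an inherited cognate, not a loan.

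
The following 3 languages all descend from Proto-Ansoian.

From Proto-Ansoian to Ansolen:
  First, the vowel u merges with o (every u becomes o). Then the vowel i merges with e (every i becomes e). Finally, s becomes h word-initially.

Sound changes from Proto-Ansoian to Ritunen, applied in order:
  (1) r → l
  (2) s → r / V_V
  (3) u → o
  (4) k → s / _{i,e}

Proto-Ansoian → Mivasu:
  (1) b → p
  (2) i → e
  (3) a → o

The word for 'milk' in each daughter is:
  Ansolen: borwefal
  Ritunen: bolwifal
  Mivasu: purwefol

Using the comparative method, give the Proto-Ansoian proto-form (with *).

Position 2: Ansolen has o, Ritunen has o, Mivasu has u. Mivasu preserves u here (none of its changes turn any other segment into u), so the proto-segment is *u.
Position 1: Ansolen has b, Ritunen has b, Mivasu has p. Ansolen preserves b here (none of its changes turn any other segment into b), so the proto-segment is *b.
Position 7: Ansolen has a, Ritunen has a, Mivasu has o. Ansolen preserves a here (none of its changes turn any other segment into a), so the proto-segment is *a.
This points to *burwifal. Verify forward in each daughter:
Ansolen: *burwifal
  burwifal → borwifal   [vowel merger]
  borwifal → borwefal   [vowel merger]
  borwefal (rule 3 does not apply)
  giving Ansolen borwefal.
Ritunen: start from *burwifal.
  rule 1 (unconditioned shift): burwifal → bulwifal
  rule 2: no change — bulwifal
  rule 3 (vowel merger): bulwifal → bolwifal
  rule 4: no change — bolwifal
  ⇒ Ritunen bolwifal
Mivasu: start from *burwifal.
  rule 1 (unconditioned shift): burwifal → purwifal
  rule 2 (vowel merger): purwifal → purwefal
  rule 3 (vowel merger): purwefal → purwefol
  ⇒ Mivasu purwefol
*burwifal is the unique common source.

*burwifal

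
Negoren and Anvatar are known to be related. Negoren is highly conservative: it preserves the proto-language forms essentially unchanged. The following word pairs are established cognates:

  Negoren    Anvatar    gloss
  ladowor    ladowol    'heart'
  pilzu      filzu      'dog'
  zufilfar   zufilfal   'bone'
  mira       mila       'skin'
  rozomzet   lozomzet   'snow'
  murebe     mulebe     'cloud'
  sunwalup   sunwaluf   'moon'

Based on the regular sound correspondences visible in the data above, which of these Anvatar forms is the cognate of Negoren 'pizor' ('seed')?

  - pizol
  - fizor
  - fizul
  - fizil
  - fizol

fizol

pilzu ~ filzu — Negoren p corresponds to Anvatar f word-initially before a front vowel.
ladowor ~ ladowol, zufilfar ~ zufilfal — Negoren r corresponds to Anvatar l word-finally.
Applying these to Negoren 'pizor':
  pizor → fizor   (p→f word-initially before a front vowel)
  fizor → fizol   (r→l word-finally)
So the Anvatar cognate is 'fizol'.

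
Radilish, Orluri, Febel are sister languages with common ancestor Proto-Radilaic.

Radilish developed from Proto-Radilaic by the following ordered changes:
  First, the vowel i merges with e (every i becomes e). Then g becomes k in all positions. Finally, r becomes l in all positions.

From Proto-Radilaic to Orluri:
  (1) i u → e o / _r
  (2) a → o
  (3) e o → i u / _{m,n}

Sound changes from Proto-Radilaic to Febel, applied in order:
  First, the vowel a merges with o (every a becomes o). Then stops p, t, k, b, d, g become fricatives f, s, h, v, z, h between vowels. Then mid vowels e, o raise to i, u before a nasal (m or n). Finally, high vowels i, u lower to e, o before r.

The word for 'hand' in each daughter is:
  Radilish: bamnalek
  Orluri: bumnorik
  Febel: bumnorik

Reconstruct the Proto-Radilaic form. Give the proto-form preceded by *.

*bamnarik

Position 6: Radilish has l, Orluri has r, Febel has r. Orluri preserves r here (none of its changes turn any other segment into r), so the proto-segment is *r.
Position 2: Radilish has a, Orluri has u, Febel has u. Radilish preserves a here (none of its changes turn any other segment into a), so the proto-segment is *a.
Position 7: Radilish has e, Orluri has i, Febel has i. Taking the neighbouring segments as reconstructed: Radilish e could go back to *e or *i; Orluri i can only go back to *i; Febel i can only go back to *i — the one source consistent with every daughter is *i.
Continuing position by position gives *bamnarik; check it forward:
Radilish: *bamnarik > bamnarek > bamnalek  (by vowel merger, unconditioned shift)
Orluri: start from *bamnarik.
  rule 1: no change — bamnarik
  rule 2 (vowel merger): bamnarik → bomnorik
  rule 3 (pre-nasal raising): bomnorik → bumnorik
  ⇒ Orluri bumnorik
Febel: *bamnarik > bomnorik > bumnorik  (by vowel merger, pre-nasal raising)
No other proto-form is consistent with every reflex, so the reconstruction is *bamnarik.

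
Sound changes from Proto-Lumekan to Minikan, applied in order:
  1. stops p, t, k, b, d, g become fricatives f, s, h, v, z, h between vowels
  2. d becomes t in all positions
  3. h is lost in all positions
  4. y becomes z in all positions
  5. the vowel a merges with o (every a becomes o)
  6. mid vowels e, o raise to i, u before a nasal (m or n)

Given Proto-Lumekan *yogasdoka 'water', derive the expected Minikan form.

Minikan: *yogasdoka > yohasdoha > yohastoha > yoastoa > zoastoa > zoostoo  (by intervocalic lenition, unconditioned shift, h-loss, unconditioned shift, vowel merger)

zoostoo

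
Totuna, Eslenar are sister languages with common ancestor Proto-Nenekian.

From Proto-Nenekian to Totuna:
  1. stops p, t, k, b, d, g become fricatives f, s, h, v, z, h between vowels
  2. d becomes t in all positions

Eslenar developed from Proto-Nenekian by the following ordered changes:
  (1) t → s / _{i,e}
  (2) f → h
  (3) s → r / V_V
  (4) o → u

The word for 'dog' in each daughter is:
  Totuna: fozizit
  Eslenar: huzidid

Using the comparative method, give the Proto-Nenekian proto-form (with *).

*fozidid

Position 5: Totuna has z, Eslenar has d. Eslenar preserves d here (none of its changes turn any other segment into d), so the proto-segment is *d.
Position 7: Totuna has t, Eslenar has d. Eslenar preserves d here (none of its changes turn any other segment into d), so the proto-segment is *d.
This points to *fozidid. Verify forward in each daughter:
Totuna: start from *fozidid.
  rule 1 (intervocalic lenition): fozidid → fozizid
  rule 2 (unconditioned shift): fozizid → fozizit
  ⇒ Totuna fozizit
Eslenar: *fozidid
  fozidid (rule 1 does not apply)
  fozidid → hozidid   [unconditioned shift]
  hozidid (rule 3 does not apply)
  hozidid → huzidid   [vowel merger]
  giving Eslenar huzidid.
Only *fozidid yields all of Totuna fozizit, Eslenar huzidid.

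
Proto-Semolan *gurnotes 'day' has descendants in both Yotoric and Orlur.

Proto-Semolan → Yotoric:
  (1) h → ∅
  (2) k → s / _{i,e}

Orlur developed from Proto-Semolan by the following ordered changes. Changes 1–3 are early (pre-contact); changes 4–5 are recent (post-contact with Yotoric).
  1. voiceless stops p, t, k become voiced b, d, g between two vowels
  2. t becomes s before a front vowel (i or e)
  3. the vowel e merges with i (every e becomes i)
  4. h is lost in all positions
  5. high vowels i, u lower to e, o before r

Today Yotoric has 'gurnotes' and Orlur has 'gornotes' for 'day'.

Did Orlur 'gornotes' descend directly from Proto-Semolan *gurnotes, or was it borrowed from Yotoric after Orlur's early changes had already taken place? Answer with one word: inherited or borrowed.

If inherited, *gurnotes would pass through all of Orlur's changes:
Orlur: start from *gurnotes.
  rule 1 (intervocalic voicing): gurnotes → gurnodes
  rule 2: no change — gurnodes
  rule 3 (vowel merger): gurnodes → gurnodis
  rule 4: no change — gurnodis
  rule 5 (pre-rhotic lowering): gurnodis → gornodis
  ⇒ Orlur gornodis
If borrowed from Yotoric 'gurnotes' after the early changes, it would undergo only the recent ones:
  rule 4 (h-loss): no change (gurnotes)
  rule 5 (pre-rhotic lowering): gurnotes → gornotes
  ⇒ as a loan: gornotes
Orlur 'gornotes' matches the loan outcome 'gornotes', not the inherited 'gornodis' — it skipped the early Orlur changes, so it was borrowed from Yotoric.

borrowed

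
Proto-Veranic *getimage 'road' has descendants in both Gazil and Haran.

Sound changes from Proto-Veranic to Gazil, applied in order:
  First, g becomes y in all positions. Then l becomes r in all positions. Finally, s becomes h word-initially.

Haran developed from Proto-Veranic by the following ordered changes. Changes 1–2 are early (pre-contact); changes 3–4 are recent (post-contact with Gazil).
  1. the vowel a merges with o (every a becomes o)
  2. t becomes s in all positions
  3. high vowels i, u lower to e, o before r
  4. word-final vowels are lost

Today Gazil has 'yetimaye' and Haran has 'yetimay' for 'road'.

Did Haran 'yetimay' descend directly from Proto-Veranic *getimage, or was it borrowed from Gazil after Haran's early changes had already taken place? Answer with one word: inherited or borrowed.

borrowed

If inherited, *getimage would pass through all of Haran's changes:
Haran: start from *getimage.
  rule 1 (vowel merger): getimage → getimoge
  rule 2 (unconditioned shift): getimoge → gesimoge
  rule 3: no change — gesimoge
  rule 4 (apocope): gesimoge → gesimog
  ⇒ Haran gesimog
If borrowed from Gazil 'yetimaye' after the early changes, it would undergo only the recent ones:
  rule 3 (pre-rhotic lowering): no change (yetimaye)
  rule 4 (apocope): yetimaye → yetimay
  ⇒ as a loan: yetimay
Haran 'yetimay' matches the loan outcome 'yetimay', not the inherited 'gesimog' — it skipped the early Haran changes, so it was borrowed from Gazil.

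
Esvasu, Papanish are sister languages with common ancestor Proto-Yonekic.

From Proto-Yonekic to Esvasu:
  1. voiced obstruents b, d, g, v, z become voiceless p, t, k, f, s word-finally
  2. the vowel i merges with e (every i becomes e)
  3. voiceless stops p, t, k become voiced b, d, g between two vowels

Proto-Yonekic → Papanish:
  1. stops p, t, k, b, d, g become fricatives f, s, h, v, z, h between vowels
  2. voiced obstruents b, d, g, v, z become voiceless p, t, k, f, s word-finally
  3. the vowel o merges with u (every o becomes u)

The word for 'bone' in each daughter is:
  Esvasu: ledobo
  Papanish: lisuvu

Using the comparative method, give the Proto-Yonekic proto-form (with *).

*litobo

Position 5: Esvasu has b, Papanish has v. Taking the neighbouring segments as reconstructed: Esvasu b could go back to *p or *b; Papanish v could go back to *b or *v — the one source consistent with every daughter is *b.
Position 6: Esvasu has o, Papanish has u. Esvasu preserves o here (none of its changes turn any other segment into o), so the proto-segment is *o.
Position 3: Esvasu has d, Papanish has s. Taking the neighbouring segments as reconstructed: Esvasu d could go back to *t or *d; Papanish s could go back to *t or *s — the one source consistent with every daughter is *t.
This points to *litobo. Verify forward in each daughter:
Esvasu: start from *litobo.
  rule 1: no change — litobo
  rule 2 (vowel merger): litobo → letobo
  rule 3 (intervocalic voicing): letobo → ledobo
  ⇒ Esvasu ledobo
Papanish: *litobo > lisovo > lisuvu  (by intervocalic lenition, vowel merger)
*litobo is the unique common source.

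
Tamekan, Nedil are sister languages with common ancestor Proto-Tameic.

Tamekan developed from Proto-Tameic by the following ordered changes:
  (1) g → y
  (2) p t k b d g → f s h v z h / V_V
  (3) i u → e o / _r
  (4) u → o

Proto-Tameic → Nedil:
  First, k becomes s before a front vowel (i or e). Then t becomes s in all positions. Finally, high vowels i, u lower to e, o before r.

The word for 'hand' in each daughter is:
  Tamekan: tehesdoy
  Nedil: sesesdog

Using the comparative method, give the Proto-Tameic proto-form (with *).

*tekesdog

Position 1: Tamekan has t, Nedil has s. Tamekan preserves t here (none of its changes turn any other segment into t), so the proto-segment is *t.
Position 3: Tamekan has h, Nedil has s. Taking the neighbouring segments as reconstructed: Tamekan h could go back to *k or *h; Nedil s could go back to *t or *k or *s — the one source consistent with every daughter is *k.
Continuing position by position gives *tekesdog; check it forward:
Tamekan: start from *tekesdog.
  rule 1 (unconditioned shift): tekesdog → tekesdoy
  rule 2 (intervocalic lenition): tekesdoy → tehesdoy
  rule 3: no change — tehesdoy
  rule 4: no change — tehesdoy
  ⇒ Tamekan tehesdoy
Nedil: start from *tekesdog.
  rule 1 (palatalisation): tekesdog → tesesdog
  rule 2 (unconditioned shift): tesesdog → sesesdog
  rule 3: no change — sesesdog
  ⇒ Nedil sesesdog
Only *tekesdog yields all of Tamekan tehesdoy, Nedil sesesdog.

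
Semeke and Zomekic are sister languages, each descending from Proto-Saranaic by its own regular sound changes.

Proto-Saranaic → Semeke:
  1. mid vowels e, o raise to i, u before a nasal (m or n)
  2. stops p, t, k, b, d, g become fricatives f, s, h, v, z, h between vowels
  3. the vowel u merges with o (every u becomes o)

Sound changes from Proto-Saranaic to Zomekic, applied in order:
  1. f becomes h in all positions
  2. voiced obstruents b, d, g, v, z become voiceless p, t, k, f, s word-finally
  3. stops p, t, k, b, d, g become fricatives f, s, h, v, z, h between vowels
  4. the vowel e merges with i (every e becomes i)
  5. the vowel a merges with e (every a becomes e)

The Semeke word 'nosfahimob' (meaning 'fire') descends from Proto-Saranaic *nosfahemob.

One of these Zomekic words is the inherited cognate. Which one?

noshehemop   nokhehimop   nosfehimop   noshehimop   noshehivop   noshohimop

noshehimop

Zomekic: *nosfahemob
  nosfahemob → noshahemob   [unconditioned shift]
  noshahemob → noshahemop   [final devoicing]
  noshahemop (rule 3 does not apply)
  noshahemop → noshahimop   [vowel merger]
  noshahimop → noshehimop   [vowel merger]
  giving Zomekic noshehimop.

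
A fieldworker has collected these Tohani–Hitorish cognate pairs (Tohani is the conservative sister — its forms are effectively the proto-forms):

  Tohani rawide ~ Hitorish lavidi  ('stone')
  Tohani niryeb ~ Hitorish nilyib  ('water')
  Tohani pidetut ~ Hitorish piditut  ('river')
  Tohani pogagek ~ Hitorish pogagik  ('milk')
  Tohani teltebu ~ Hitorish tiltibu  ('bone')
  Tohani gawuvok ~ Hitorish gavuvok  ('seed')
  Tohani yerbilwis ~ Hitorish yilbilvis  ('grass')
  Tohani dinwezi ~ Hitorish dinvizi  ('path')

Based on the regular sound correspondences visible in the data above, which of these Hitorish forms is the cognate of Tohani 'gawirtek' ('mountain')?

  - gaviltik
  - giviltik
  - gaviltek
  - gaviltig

rawide ~ lavidi — Tohani w corresponds to Hitorish v between vowels (before a front vowel).
niryeb ~ nilyib — Tohani r corresponds to Hitorish l after a vowel, before a consonant other than r, m, n, p, b, f, v.
pidetut ~ piditut, pogagek ~ pogagik — Tohani e corresponds to Hitorish i after a consonant, before a consonant other than r, m, n, p, b, f, v.
Applying these to Tohani 'gawirtek':
  gawirtek → gavirtek   (w→v between vowels (before a front vowel))
  gavirtek → gaviltek   (r→l after a vowel, before a consonant other than r, m, n, p, b, f, v)
  gaviltek → gaviltik   (e→i after a consonant, before a consonant other than r, m, n, p, b, f, v)
So the Hitorish cognate is 'gaviltik'.

gaviltik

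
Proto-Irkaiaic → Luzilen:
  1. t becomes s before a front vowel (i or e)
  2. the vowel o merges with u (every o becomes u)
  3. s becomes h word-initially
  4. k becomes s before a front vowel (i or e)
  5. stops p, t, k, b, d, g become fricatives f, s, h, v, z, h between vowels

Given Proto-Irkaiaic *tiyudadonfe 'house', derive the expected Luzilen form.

Luzilen: *tiyudadonfe > siyudadonfe > siyudadunfe > hiyudadunfe > hiyuzazunfe  (by palatalisation, vowel merger, debuccalisation, intervocalic lenition)

hiyuzazunfe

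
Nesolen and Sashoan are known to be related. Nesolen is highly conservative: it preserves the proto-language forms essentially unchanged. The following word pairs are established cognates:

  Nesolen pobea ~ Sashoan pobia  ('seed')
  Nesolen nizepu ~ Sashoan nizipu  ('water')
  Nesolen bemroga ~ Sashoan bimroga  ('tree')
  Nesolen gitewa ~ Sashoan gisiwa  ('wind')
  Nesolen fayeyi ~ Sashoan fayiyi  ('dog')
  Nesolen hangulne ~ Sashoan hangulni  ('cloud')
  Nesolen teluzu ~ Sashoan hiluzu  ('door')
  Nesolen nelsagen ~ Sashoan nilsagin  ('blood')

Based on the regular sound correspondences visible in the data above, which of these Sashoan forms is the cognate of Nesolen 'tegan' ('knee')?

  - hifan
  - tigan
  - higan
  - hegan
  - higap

teluzu ~ hiluzu — Nesolen t corresponds to Sashoan h word-initially before a front vowel.
gitewa ~ gisiwa, fayeyi ~ fayiyi — Nesolen e corresponds to Sashoan i after a consonant, before a consonant other than r, m, n, p, b, f, v.
Applying these to Nesolen 'tegan':
  tegan → hegan   (t→h word-initially before a front vowel)
  hegan → higan   (e→i after a consonant, before a consonant other than r, m, n, p, b, f, v)
So the Sashoan cognate is 'higan'.

higan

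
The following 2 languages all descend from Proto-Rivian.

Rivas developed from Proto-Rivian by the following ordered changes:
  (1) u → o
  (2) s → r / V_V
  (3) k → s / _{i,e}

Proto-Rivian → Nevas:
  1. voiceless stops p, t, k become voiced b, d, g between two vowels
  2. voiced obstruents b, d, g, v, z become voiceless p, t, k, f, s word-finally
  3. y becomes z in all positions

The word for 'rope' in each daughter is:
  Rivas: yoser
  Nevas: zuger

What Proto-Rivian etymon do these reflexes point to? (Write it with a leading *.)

*yuker

Position 3: Rivas has s, Nevas has g. Taking the neighbouring segments as reconstructed: Rivas s can only go back to *k; Nevas g could go back to *k or *g — the one source consistent with every daughter is *k.
Position 2: Rivas has o, Nevas has u. Nevas preserves u here (none of its changes turn any other segment into u), so the proto-segment is *u.
Continuing position by position gives *yuker; check it forward:
Rivas: *yuker > yoker > yoser  (by vowel merger, palatalisation)
Nevas: start from *yuker.
  rule 1 (intervocalic voicing): yuker → yuger
  rule 2: no change — yuger
  rule 3 (unconditioned shift): yuger → zuger
  ⇒ Nevas zuger
No other proto-form is consistent with every reflex, so the reconstruction is *yuker.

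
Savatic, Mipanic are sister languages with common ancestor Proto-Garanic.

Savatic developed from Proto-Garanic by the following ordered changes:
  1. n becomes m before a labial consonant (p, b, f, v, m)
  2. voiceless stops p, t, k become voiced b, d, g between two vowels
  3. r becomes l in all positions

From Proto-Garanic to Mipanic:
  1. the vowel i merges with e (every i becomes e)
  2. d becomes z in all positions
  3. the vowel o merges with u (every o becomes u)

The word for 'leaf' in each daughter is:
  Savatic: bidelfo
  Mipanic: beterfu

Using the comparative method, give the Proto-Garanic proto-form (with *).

Position 3: Savatic has d, Mipanic has t. Mipanic preserves t here (none of its changes turn any other segment into t), so the proto-segment is *t.
Position 5: Savatic has l, Mipanic has r. Mipanic preserves r here (none of its changes turn any other segment into r), so the proto-segment is *r.
This points to *biterfo. Verify forward in each daughter:
Savatic: start from *biterfo.
  rule 1: no change — biterfo
  rule 2 (intervocalic voicing): biterfo → biderfo
  rule 3 (unconditioned shift): biderfo → bidelfo
  ⇒ Savatic bidelfo
Mipanic: start from *biterfo.
  rule 1 (vowel merger): biterfo → beterfo
  rule 2: no change — beterfo
  rule 3 (vowel merger): beterfo → beterfu
  ⇒ Mipanic beterfu
*biterfo is the unique common source.

*biterfo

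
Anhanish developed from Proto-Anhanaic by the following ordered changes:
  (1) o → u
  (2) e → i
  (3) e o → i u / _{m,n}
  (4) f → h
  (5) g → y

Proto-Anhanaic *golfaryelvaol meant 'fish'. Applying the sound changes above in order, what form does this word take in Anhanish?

yulharyilvaul

Anhanish: *golfaryelvaol > gulfaryelvaul > gulfaryilvaul > gulharyilvaul > yulharyilvaul  (by vowel merger, vowel merger, unconditioned shift, unconditioned shift)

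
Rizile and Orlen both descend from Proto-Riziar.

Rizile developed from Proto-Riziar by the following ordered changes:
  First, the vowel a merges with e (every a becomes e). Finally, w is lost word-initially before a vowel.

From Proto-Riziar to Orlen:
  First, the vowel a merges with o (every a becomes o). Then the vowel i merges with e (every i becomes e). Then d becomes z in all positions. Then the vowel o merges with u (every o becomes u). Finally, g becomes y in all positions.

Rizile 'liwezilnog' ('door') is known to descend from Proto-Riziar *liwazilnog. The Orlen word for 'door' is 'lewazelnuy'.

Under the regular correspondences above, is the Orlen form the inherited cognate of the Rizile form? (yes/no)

no

Derive the expected Orlen reflex of *liwazilnog:
Orlen: start from *liwazilnog.
  rule 1 (vowel merger): liwazilnog → liwozilnog
  rule 2 (vowel merger): liwozilnog → lewozelnog
  rule 3: no change — lewozelnog
  rule 4 (vowel merger): lewozelnog → lewuzelnug
  rule 5 (unconditioned shift): lewuzelnug → lewuzelnuy
  ⇒ Orlen lewuzelnuy
The regular Orlen reflex would be 'lewuzelnuy', but the attested form is 'lewazelnuy'. The correspondence is irregular, so they are not cognates (the Orlen form has a different source).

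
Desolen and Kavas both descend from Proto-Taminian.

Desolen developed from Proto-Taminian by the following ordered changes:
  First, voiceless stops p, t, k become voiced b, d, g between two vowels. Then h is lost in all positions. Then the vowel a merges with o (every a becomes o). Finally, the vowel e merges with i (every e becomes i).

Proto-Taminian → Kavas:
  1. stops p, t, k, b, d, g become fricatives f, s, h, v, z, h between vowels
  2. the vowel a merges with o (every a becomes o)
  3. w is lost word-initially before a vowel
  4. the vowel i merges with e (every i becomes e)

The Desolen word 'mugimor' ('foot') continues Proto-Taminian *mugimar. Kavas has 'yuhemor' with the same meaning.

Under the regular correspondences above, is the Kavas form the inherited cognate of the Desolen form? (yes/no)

no

Derive the expected Kavas reflex of *mugimar:
Kavas: start from *mugimar.
  rule 1 (intervocalic lenition): mugimar → muhimar
  rule 2 (vowel merger): muhimar → muhimor
  rule 3: no change — muhimor
  rule 4 (vowel merger): muhimor → muhemor
  ⇒ Kavas muhemor
The regular Kavas reflex would be 'muhemor', but the attested form is 'yuhemor'. The correspondence is irregular, so they are not cognates (the Kavas form has a different source).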